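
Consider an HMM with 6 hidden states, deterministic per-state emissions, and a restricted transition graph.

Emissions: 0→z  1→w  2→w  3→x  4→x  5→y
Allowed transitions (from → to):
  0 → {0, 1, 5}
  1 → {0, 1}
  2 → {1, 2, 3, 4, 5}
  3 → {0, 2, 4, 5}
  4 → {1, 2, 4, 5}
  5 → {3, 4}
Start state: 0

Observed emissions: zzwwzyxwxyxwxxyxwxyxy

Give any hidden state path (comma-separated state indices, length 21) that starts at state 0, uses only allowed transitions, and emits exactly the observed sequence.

0,0,1,1,0,5,4,2,3,5,4,2,3,4,5,3,2,4,5,3,5

  t0 'z' -> {0}, take 0 (start)
  t1 'z' -> {0}, take 0 (0->0 ok)
  t2 'w' -> {1,2}, take 1 (0->1 ok)
  t3 'w' -> {1,2}, take 1 (1->1 ok)
  t4 'z' -> {0}, take 0 (1->0 ok)
  t5 'y' -> {5}, take 5 (0->5 ok)
  t6 'x' -> {3,4}, take 4 (5->4 ok)
  t7 'w' -> {1,2}, take 2 (4->2 ok)
  t8 'x' -> {3,4}, take 3 (2->3 ok)
  t9 'y' -> {5}, take 5 (3->5 ok)
  t10 'x' -> {3,4}, take 4 (5->4 ok)
  t11 'w' -> {1,2}, take 2 (4->2 ok)
  t12 'x' -> {3,4}, take 3 (2->3 ok)
  t13 'x' -> {3,4}, take 4 (3->4 ok)
  t14 'y' -> {5}, take 5 (4->5 ok)
  t15 'x' -> {3,4}, take 3 (5->3 ok)
  t16 'w' -> {1,2}, take 2 (3->2 ok)
  t17 'x' -> {3,4}, take 4 (2->4 ok)
  t18 'y' -> {5}, take 5 (4->5 ok)
  t19 'x' -> {3,4}, take 3 (5->3 ok)
  t20 'y' -> {5}, take 5 (3->5 ok)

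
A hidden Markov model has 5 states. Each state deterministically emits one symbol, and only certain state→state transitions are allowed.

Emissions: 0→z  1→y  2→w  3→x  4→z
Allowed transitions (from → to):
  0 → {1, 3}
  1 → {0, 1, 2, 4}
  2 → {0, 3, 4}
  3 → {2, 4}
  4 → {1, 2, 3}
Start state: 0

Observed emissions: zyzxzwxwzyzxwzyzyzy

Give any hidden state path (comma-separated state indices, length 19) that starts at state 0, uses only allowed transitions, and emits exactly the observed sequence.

  0: obs=z cand={0,4} pick 0 [start]
  1: obs=y cand={1} pick 1 [0->1 ok]
  2: obs=z cand={0,4} pick 0 [1->0 ok]
  3: obs=x cand={3} pick 3 [0->3 ok]
  4: obs=z cand={0,4} pick 4 [3->4 ok]
  5: obs=w cand={2} pick 2 [4->2 ok]
  6: obs=x cand={3} pick 3 [2->3 ok]
  7: obs=w cand={2} pick 2 [3->2 ok]
  8: obs=z cand={0,4} pick 0 [2->0 ok]
  9: obs=y cand={1} pick 1 [0->1 ok]
  10: obs=z cand={0,4} pick 0 [1->0 ok]
  11: obs=x cand={3} pick 3 [0->3 ok]
  12: obs=w cand={2} pick 2 [3->2 ok]
  13: obs=z cand={0,4} pick 4 [2->4 ok]
  14: obs=y cand={1} pick 1 [4->1 ok]
  15: obs=z cand={0,4} pick 0 [1->0 ok]
  16: obs=y cand={1} pick 1 [0->1 ok]
  17: obs=z cand={0,4} pick 0 [1->0 ok]
  18: obs=y cand={1} pick 1 [0->1 ok]

0,1,0,3,4,2,3,2,0,1,0,3,2,4,1,0,1,0,1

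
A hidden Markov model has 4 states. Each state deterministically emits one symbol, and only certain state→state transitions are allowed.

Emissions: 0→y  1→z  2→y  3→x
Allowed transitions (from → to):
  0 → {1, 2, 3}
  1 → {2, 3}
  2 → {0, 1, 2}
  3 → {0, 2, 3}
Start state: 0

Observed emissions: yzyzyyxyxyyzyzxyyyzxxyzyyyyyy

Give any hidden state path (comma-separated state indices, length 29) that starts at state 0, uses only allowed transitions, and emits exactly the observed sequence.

0,1,2,1,2,0,3,0,3,0,2,1,2,1,3,2,2,2,1,3,3,2,1,2,0,2,0,2,0

  t0 'y' -> {0,2}, take 0 (start)
  t1 'z' -> {1}, take 1 (0->1 ok)
  t2 'y' -> {0,2}, take 2 (1->2 ok)
  t3 'z' -> {1}, take 1 (2->1 ok)
  t4 'y' -> {0,2}, take 2 (1->2 ok)
  t5 'y' -> {0,2}, take 0 (2->0 ok)
  t6 'x' -> {3}, take 3 (0->3 ok)
  t7 'y' -> {0,2}, take 0 (3->0 ok)
  t8 'x' -> {3}, take 3 (0->3 ok)
  t9 'y' -> {0,2}, take 0 (3->0 ok)
  t10 'y' -> {0,2}, take 2 (0->2 ok)
  t11 'z' -> {1}, take 1 (2->1 ok)
  t12 'y' -> {0,2}, take 2 (1->2 ok)
  t13 'z' -> {1}, take 1 (2->1 ok)
  t14 'x' -> {3}, take 3 (1->3 ok)
  t15 'y' -> {0,2}, take 2 (3->2 ok)
  t16 'y' -> {0,2}, take 2 (2->2 ok)
  t17 'y' -> {0,2}, take 2 (2->2 ok)
  t18 'z' -> {1}, take 1 (2->1 ok)
  t19 'x' -> {3}, take 3 (1->3 ok)
  t20 'x' -> {3}, take 3 (3->3 ok)
  t21 'y' -> {0,2}, take 2 (3->2 ok)
  t22 'z' -> {1}, take 1 (2->1 ok)
  t23 'y' -> {0,2}, take 2 (1->2 ok)
  t24 'y' -> {0,2}, take 0 (2->0 ok)
  t25 'y' -> {0,2}, take 2 (0->2 ok)
  t26 'y' -> {0,2}, take 0 (2->0 ok)
  t27 'y' -> {0,2}, take 2 (0->2 ok)
  t28 'y' -> {0,2}, take 0 (2->0 ok)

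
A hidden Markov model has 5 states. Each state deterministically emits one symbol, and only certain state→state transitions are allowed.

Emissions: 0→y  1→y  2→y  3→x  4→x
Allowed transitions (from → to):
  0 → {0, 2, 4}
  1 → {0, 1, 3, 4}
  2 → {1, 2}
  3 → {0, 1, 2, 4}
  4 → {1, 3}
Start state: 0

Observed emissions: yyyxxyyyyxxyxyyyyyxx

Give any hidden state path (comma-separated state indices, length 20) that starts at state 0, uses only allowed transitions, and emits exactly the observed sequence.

  pos 0: y in {0,1,2}, choose 0; start
  pos 1: y in {0,1,2}, choose 2; 0->2 ok
  pos 2: y in {0,1,2}, choose 1; 2->1 ok
  pos 3: x in {3,4}, choose 4; 1->4 ok
  pos 4: x in {3,4}, choose 3; 4->3 ok
  pos 5: y in {0,1,2}, choose 2; 3->2 ok
  pos 6: y in {0,1,2}, choose 2; 2->2 ok
  pos 7: y in {0,1,2}, choose 1; 2->1 ok
  pos 8: y in {0,1,2}, choose 0; 1->0 ok
  pos 9: x in {3,4}, choose 4; 0->4 ok
  pos 10: x in {3,4}, choose 3; 4->3 ok
  pos 11: y in {0,1,2}, choose 1; 3->1 ok
  pos 12: x in {3,4}, choose 4; 1->4 ok
  pos 13: y in {0,1,2}, choose 1; 4->1 ok
  pos 14: y in {0,1,2}, choose 0; 1->0 ok
  pos 15: y in {0,1,2}, choose 0; 0->0 ok
  pos 16: y in {0,1,2}, choose 2; 0->2 ok
  pos 17: y in {0,1,2}, choose 1; 2->1 ok
  pos 18: x in {3,4}, choose 4; 1->4 ok
  pos 19: x in {3,4}, choose 3; 4->3 ok

0,2,1,4,3,2,2,1,0,4,3,1,4,1,0,0,2,1,4,3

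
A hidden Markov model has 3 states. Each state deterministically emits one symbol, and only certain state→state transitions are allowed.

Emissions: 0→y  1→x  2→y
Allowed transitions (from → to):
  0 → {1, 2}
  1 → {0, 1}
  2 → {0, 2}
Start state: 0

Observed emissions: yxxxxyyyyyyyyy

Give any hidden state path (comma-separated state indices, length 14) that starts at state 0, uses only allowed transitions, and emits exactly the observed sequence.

0,1,1,1,1,0,2,2,2,0,2,2,2,0

  [0] y  {0,2}  => 0  start
  [1] x  {1}  => 1  0->1 ok
  [2] x  {1}  => 1  1->1 ok
  [3] x  {1}  => 1  1->1 ok
  [4] x  {1}  => 1  1->1 ok
  [5] y  {0,2}  => 0  1->0 ok
  [6] y  {0,2}  => 2  0->2 ok
  [7] y  {0,2}  => 2  2->2 ok
  [8] y  {0,2}  => 2  2->2 ok
  [9] y  {0,2}  => 0  2->0 ok
  [10] y  {0,2}  => 2  0->2 ok
  [11] y  {0,2}  => 2  2->2 ok
  [12] y  {0,2}  => 2  2->2 ok
  [13] y  {0,2}  => 0  2->0 ok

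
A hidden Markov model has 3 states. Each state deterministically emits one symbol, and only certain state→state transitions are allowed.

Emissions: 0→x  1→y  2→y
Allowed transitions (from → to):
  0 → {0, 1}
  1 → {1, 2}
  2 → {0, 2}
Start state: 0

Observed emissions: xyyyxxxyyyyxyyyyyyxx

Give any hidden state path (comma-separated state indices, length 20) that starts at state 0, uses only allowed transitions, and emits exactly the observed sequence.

0,1,1,2,0,0,0,1,1,1,2,0,1,2,2,2,2,2,0,0

  0: obs=x cand={0} pick 0 [start]
  1: obs=y cand={1,2} pick 1 [0->1 ok]
  2: obs=y cand={1,2} pick 1 [1->1 ok]
  3: obs=y cand={1,2} pick 2 [1->2 ok]
  4: obs=x cand={0} pick 0 [2->0 ok]
  5: obs=x cand={0} pick 0 [0->0 ok]
  6: obs=x cand={0} pick 0 [0->0 ok]
  7: obs=y cand={1,2} pick 1 [0->1 ok]
  8: obs=y cand={1,2} pick 1 [1->1 ok]
  9: obs=y cand={1,2} pick 1 [1->1 ok]
  10: obs=y cand={1,2} pick 2 [1->2 ok]
  11: obs=x cand={0} pick 0 [2->0 ok]
  12: obs=y cand={1,2} pick 1 [0->1 ok]
  13: obs=y cand={1,2} pick 2 [1->2 ok]
  14: obs=y cand={1,2} pick 2 [2->2 ok]
  15: obs=y cand={1,2} pick 2 [2->2 ok]
  16: obs=y cand={1,2} pick 2 [2->2 ok]
  17: obs=y cand={1,2} pick 2 [2->2 ok]
  18: obs=x cand={0} pick 0 [2->0 ok]
  19: obs=x cand={0} pick 0 [0->0 ok]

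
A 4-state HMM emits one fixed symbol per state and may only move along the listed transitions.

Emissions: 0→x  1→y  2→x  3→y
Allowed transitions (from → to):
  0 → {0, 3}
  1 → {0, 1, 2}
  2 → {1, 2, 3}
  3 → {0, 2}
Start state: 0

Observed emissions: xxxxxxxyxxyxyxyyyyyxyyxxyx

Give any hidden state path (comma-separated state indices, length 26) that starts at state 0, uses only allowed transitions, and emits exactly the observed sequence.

  [0] x  {0,2}  => 0  start
  [1] x  {0,2}  => 0  0->0 ok
  [2] x  {0,2}  => 0  0->0 ok
  [3] x  {0,2}  => 0  0->0 ok
  [4] x  {0,2}  => 0  0->0 ok
  [5] x  {0,2}  => 0  0->0 ok
  [6] x  {0,2}  => 0  0->0 ok
  [7] y  {1,3}  => 3  0->3 ok
  [8] x  {0,2}  => 2  3->2 ok
  [9] x  {0,2}  => 2  2->2 ok
  [10] y  {1,3}  => 1  2->1 ok
  [11] x  {0,2}  => 0  1->0 ok
  [12] y  {1,3}  => 3  0->3 ok
  [13] x  {0,2}  => 2  3->2 ok
  [14] y  {1,3}  => 1  2->1 ok
  [15] y  {1,3}  => 1  1->1 ok
  [16] y  {1,3}  => 1  1->1 ok
  [17] y  {1,3}  => 1  1->1 ok
  [18] y  {1,3}  => 1  1->1 ok
  [19] x  {0,2}  => 2  1->2 ok
  [20] y  {1,3}  => 1  2->1 ok
  [21] y  {1,3}  => 1  1->1 ok
  [22] x  {0,2}  => 0  1->0 ok
  [23] x  {0,2}  => 0  0->0 ok
  [24] y  {1,3}  => 3  0->3 ok
  [25] x  {0,2}  => 2  3->2 ok

0,0,0,0,0,0,0,3,2,2,1,0,3,2,1,1,1,1,1,2,1,1,0,0,3,2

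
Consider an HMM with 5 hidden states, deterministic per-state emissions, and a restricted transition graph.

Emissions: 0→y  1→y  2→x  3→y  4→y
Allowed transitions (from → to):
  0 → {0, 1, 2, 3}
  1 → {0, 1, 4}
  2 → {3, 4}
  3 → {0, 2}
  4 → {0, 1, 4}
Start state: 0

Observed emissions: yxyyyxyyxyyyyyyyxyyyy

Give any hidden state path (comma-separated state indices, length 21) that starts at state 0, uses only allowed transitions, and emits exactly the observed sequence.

  [0] y  {0,1,3,4}  => 0  start
  [1] x  {2}  => 2  0->2 ok
  [2] y  {0,1,3,4}  => 4  2->4 ok
  [3] y  {0,1,3,4}  => 1  4->1 ok
  [4] y  {0,1,3,4}  => 0  1->0 ok
  [5] x  {2}  => 2  0->2 ok
  [6] y  {0,1,3,4}  => 4  2->4 ok
  [7] y  {0,1,3,4}  => 0  4->0 ok
  [8] x  {2}  => 2  0->2 ok
  [9] y  {0,1,3,4}  => 4  2->4 ok
  [10] y  {0,1,3,4}  => 1  4->1 ok
  [11] y  {0,1,3,4}  => 1  1->1 ok
  [12] y  {0,1,3,4}  => 4  1->4 ok
  [13] y  {0,1,3,4}  => 1  4->1 ok
  [14] y  {0,1,3,4}  => 0  1->0 ok
  [15] y  {0,1,3,4}  => 3  0->3 ok
  [16] x  {2}  => 2  3->2 ok
  [17] y  {0,1,3,4}  => 4  2->4 ok
  [18] y  {0,1,3,4}  => 4  4->4 ok
  [19] y  {0,1,3,4}  => 4  4->4 ok
  [20] y  {0,1,3,4}  => 1  4->1 ok

0,2,4,1,0,2,4,0,2,4,1,1,4,1,0,3,2,4,4,4,1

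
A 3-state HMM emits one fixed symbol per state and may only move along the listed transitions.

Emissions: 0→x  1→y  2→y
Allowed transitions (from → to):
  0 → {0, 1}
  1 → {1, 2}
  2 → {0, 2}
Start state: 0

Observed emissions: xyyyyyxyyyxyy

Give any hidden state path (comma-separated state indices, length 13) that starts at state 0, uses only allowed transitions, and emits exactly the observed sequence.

  [0] x  {0}  => 0  start
  [1] y  {1,2}  => 1  0->1 ok
  [2] y  {1,2}  => 1  1->1 ok
  [3] y  {1,2}  => 1  1->1 ok
  [4] y  {1,2}  => 2  1->2 ok
  [5] y  {1,2}  => 2  2->2 ok
  [6] x  {0}  => 0  2->0 ok
  [7] y  {1,2}  => 1  0->1 ok
  [8] y  {1,2}  => 1  1->1 ok
  [9] y  {1,2}  => 2  1->2 ok
  [10] x  {0}  => 0  2->0 ok
  [11] y  {1,2}  => 1  0->1 ok
  [12] y  {1,2}  => 2  1->2 ok

0,1,1,1,2,2,0,1,1,2,0,1,2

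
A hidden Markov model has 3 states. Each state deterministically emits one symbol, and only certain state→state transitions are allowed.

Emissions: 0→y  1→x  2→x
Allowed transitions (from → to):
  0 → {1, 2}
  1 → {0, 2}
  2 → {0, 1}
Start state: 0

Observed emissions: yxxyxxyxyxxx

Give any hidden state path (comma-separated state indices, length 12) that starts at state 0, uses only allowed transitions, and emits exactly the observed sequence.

  [0] y  {0}  => 0  start
  [1] x  {1,2}  => 2  0->2 ok
  [2] x  {1,2}  => 1  2->1 ok
  [3] y  {0}  => 0  1->0 ok
  [4] x  {1,2}  => 1  0->1 ok
  [5] x  {1,2}  => 2  1->2 ok
  [6] y  {0}  => 0  2->0 ok
  [7] x  {1,2}  => 2  0->2 ok
  [8] y  {0}  => 0  2->0 ok
  [9] x  {1,2}  => 1  0->1 ok
  [10] x  {1,2}  => 2  1->2 ok
  [11] x  {1,2}  => 1  2->1 ok

0,2,1,0,1,2,0,2,0,1,2,1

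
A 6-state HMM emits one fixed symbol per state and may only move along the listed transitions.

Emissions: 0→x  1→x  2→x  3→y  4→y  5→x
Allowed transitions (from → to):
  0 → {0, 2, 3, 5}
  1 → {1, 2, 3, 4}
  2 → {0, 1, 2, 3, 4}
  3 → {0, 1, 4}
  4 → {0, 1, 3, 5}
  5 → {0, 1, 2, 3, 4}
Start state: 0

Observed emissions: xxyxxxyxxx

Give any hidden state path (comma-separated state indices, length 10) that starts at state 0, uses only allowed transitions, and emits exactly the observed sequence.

  [0] x  {0,1,2,5}  => 0  start
  [1] x  {0,1,2,5}  => 2  0->2 ok
  [2] y  {3,4}  => 4  2->4 ok
  [3] x  {0,1,2,5}  => 0  4->0 ok
  [4] x  {0,1,2,5}  => 5  0->5 ok
  [5] x  {0,1,2,5}  => 1  5->1 ok
  [6] y  {3,4}  => 4  1->4 ok
  [7] x  {0,1,2,5}  => 0  4->0 ok
  [8] x  {0,1,2,5}  => 0  0->0 ok
  [9] x  {0,1,2,5}  => 0  0->0 ok

0,2,4,0,5,1,4,0,0,0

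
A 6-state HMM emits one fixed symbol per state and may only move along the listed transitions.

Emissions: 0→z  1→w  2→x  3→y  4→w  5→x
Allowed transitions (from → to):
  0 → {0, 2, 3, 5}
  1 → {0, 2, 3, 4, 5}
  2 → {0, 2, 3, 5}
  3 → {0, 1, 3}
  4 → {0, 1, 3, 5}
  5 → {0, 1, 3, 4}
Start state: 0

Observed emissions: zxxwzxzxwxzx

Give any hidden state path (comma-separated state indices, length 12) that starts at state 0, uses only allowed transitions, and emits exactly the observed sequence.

0,2,5,4,0,2,0,5,1,5,0,5

  pos 0: z in {0}, choose 0; start
  pos 1: x in {2,5}, choose 2; 0->2 ok
  pos 2: x in {2,5}, choose 5; 2->5 ok
  pos 3: w in {1,4}, choose 4; 5->4 ok
  pos 4: z in {0}, choose 0; 4->0 ok
  pos 5: x in {2,5}, choose 2; 0->2 ok
  pos 6: z in {0}, choose 0; 2->0 ok
  pos 7: x in {2,5}, choose 5; 0->5 ok
  pos 8: w in {1,4}, choose 1; 5->1 ok
  pos 9: x in {2,5}, choose 5; 1->5 ok
  pos 10: z in {0}, choose 0; 5->0 ok
  pos 11: x in {2,5}, choose 5; 0->5 ok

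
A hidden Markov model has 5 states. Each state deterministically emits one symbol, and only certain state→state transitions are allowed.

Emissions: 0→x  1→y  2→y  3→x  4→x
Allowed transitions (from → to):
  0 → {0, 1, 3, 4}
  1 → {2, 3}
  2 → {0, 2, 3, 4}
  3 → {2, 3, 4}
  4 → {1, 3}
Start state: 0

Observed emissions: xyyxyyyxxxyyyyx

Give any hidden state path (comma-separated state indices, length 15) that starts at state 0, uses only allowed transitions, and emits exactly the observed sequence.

  [0] x  {0,3,4}  => 0  start
  [1] y  {1,2}  => 1  0->1 ok
  [2] y  {1,2}  => 2  1->2 ok
  [3] x  {0,3,4}  => 4  2->4 ok
  [4] y  {1,2}  => 1  4->1 ok
  [5] y  {1,2}  => 2  1->2 ok
  [6] y  {1,2}  => 2  2->2 ok
  [7] x  {0,3,4}  => 0  2->0 ok
  [8] x  {0,3,4}  => 0  0->0 ok
  [9] x  {0,3,4}  => 4  0->4 ok
  [10] y  {1,2}  => 1  4->1 ok
  [11] y  {1,2}  => 2  1->2 ok
  [12] y  {1,2}  => 2  2->2 ok
  [13] y  {1,2}  => 2  2->2 ok
  [14] x  {0,3,4}  => 0  2->0 ok

0,1,2,4,1,2,2,0,0,4,1,2,2,2,0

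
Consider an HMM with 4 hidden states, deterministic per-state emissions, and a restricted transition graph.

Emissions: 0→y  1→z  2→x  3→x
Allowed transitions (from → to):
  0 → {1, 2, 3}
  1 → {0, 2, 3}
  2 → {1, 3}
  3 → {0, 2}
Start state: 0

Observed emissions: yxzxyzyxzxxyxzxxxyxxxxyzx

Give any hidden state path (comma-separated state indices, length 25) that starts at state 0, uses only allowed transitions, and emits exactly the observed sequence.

0,2,1,3,0,1,0,2,1,2,3,0,2,1,3,2,3,0,2,3,2,3,0,1,3

  0: obs=y cand={0} pick 0 [start]
  1: obs=x cand={2,3} pick 2 [0->2 ok]
  2: obs=z cand={1} pick 1 [2->1 ok]
  3: obs=x cand={2,3} pick 3 [1->3 ok]
  4: obs=y cand={0} pick 0 [3->0 ok]
  5: obs=z cand={1} pick 1 [0->1 ok]
  6: obs=y cand={0} pick 0 [1->0 ok]
  7: obs=x cand={2,3} pick 2 [0->2 ok]
  8: obs=z cand={1} pick 1 [2->1 ok]
  9: obs=x cand={2,3} pick 2 [1->2 ok]
  10: obs=x cand={2,3} pick 3 [2->3 ok]
  11: obs=y cand={0} pick 0 [3->0 ok]
  12: obs=x cand={2,3} pick 2 [0->2 ok]
  13: obs=z cand={1} pick 1 [2->1 ok]
  14: obs=x cand={2,3} pick 3 [1->3 ok]
  15: obs=x cand={2,3} pick 2 [3->2 ok]
  16: obs=x cand={2,3} pick 3 [2->3 ok]
  17: obs=y cand={0} pick 0 [3->0 ok]
  18: obs=x cand={2,3} pick 2 [0->2 ok]
  19: obs=x cand={2,3} pick 3 [2->3 ok]
  20: obs=x cand={2,3} pick 2 [3->2 ok]
  21: obs=x cand={2,3} pick 3 [2->3 ok]
  22: obs=y cand={0} pick 0 [3->0 ok]
  23: obs=z cand={1} pick 1 [0->1 ok]
  24: obs=x cand={2,3} pick 3 [1->3 ok]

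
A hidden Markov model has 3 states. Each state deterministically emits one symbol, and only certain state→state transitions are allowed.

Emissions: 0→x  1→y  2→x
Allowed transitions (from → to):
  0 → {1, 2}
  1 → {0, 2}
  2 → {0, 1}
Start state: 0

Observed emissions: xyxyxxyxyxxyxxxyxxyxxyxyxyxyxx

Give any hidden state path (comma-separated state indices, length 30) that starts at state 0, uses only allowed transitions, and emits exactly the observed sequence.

0,1,2,1,0,2,1,0,1,2,0,1,0,2,0,1,0,2,1,2,0,1,2,1,2,1,0,1,2,0

  [0] x  {0,2}  => 0  start
  [1] y  {1}  => 1  0->1 ok
  [2] x  {0,2}  => 2  1->2 ok
  [3] y  {1}  => 1  2->1 ok
  [4] x  {0,2}  => 0  1->0 ok
  [5] x  {0,2}  => 2  0->2 ok
  [6] y  {1}  => 1  2->1 ok
  [7] x  {0,2}  => 0  1->0 ok
  [8] y  {1}  => 1  0->1 ok
  [9] x  {0,2}  => 2  1->2 ok
  [10] x  {0,2}  => 0  2->0 ok
  [11] y  {1}  => 1  0->1 ok
  [12] x  {0,2}  => 0  1->0 ok
  [13] x  {0,2}  => 2  0->2 ok
  [14] x  {0,2}  => 0  2->0 ok
  [15] y  {1}  => 1  0->1 ok
  [16] x  {0,2}  => 0  1->0 ok
  [17] x  {0,2}  => 2  0->2 ok
  [18] y  {1}  => 1  2->1 ok
  [19] x  {0,2}  => 2  1->2 ok
  [20] x  {0,2}  => 0  2->0 ok
  [21] y  {1}  => 1  0->1 ok
  [22] x  {0,2}  => 2  1->2 ok
  [23] y  {1}  => 1  2->1 ok
  [24] x  {0,2}  => 2  1->2 ok
  [25] y  {1}  => 1  2->1 ok
  [26] x  {0,2}  => 0  1->0 ok
  [27] y  {1}  => 1  0->1 ok
  [28] x  {0,2}  => 2  1->2 ok
  [29] x  {0,2}  => 0  2->0 ok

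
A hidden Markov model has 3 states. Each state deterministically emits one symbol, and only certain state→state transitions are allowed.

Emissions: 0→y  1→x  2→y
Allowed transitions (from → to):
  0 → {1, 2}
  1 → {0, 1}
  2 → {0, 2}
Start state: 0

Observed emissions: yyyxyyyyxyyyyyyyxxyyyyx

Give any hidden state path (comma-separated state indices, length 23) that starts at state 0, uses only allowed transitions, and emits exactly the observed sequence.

  t0 'y' -> {0,2}, take 0 (start)
  t1 'y' -> {0,2}, take 2 (0->2 ok)
  t2 'y' -> {0,2}, take 0 (2->0 ok)
  t3 'x' -> {1}, take 1 (0->1 ok)
  t4 'y' -> {0,2}, take 0 (1->0 ok)
  t5 'y' -> {0,2}, take 2 (0->2 ok)
  t6 'y' -> {0,2}, take 2 (2->2 ok)
  t7 'y' -> {0,2}, take 0 (2->0 ok)
  t8 'x' -> {1}, take 1 (0->1 ok)
  t9 'y' -> {0,2}, take 0 (1->0 ok)
  t10 'y' -> {0,2}, take 2 (0->2 ok)
  t11 'y' -> {0,2}, take 0 (2->0 ok)
  t12 'y' -> {0,2}, take 2 (0->2 ok)
  t13 'y' -> {0,2}, take 2 (2->2 ok)
  t14 'y' -> {0,2}, take 2 (2->2 ok)
  t15 'y' -> {0,2}, take 0 (2->0 ok)
  t16 'x' -> {1}, take 1 (0->1 ok)
  t17 'x' -> {1}, take 1 (1->1 ok)
  t18 'y' -> {0,2}, take 0 (1->0 ok)
  t19 'y' -> {0,2}, take 2 (0->2 ok)
  t20 'y' -> {0,2}, take 2 (2->2 ok)
  t21 'y' -> {0,2}, take 0 (2->0 ok)
  t22 'x' -> {1}, take 1 (0->1 ok)

0,2,0,1,0,2,2,0,1,0,2,0,2,2,2,0,1,1,0,2,2,0,1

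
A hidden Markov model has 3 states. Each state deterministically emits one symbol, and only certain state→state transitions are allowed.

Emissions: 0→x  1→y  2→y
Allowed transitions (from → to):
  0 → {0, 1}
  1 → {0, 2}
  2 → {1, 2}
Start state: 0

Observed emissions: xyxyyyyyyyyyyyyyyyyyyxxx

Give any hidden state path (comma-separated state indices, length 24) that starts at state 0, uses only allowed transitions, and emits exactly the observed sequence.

  0: obs=x cand={0} pick 0 [start]
  1: obs=y cand={1,2} pick 1 [0->1 ok]
  2: obs=x cand={0} pick 0 [1->0 ok]
  3: obs=y cand={1,2} pick 1 [0->1 ok]
  4: obs=y cand={1,2} pick 2 [1->2 ok]
  5: obs=y cand={1,2} pick 2 [2->2 ok]
  6: obs=y cand={1,2} pick 1 [2->1 ok]
  7: obs=y cand={1,2} pick 2 [1->2 ok]
  8: obs=y cand={1,2} pick 1 [2->1 ok]
  9: obs=y cand={1,2} pick 2 [1->2 ok]
  10: obs=y cand={1,2} pick 1 [2->1 ok]
  11: obs=y cand={1,2} pick 2 [1->2 ok]
  12: obs=y cand={1,2} pick 2 [2->2 ok]
  13: obs=y cand={1,2} pick 1 [2->1 ok]
  14: obs=y cand={1,2} pick 2 [1->2 ok]
  15: obs=y cand={1,2} pick 2 [2->2 ok]
  16: obs=y cand={1,2} pick 2 [2->2 ok]
  17: obs=y cand={1,2} pick 2 [2->2 ok]
  18: obs=y cand={1,2} pick 2 [2->2 ok]
  19: obs=y cand={1,2} pick 2 [2->2 ok]
  20: obs=y cand={1,2} pick 1 [2->1 ok]
  21: obs=x cand={0} pick 0 [1->0 ok]
  22: obs=x cand={0} pick 0 [0->0 ok]
  23: obs=x cand={0} pick 0 [0->0 ok]

0,1,0,1,2,2,1,2,1,2,1,2,2,1,2,2,2,2,2,2,1,0,0,0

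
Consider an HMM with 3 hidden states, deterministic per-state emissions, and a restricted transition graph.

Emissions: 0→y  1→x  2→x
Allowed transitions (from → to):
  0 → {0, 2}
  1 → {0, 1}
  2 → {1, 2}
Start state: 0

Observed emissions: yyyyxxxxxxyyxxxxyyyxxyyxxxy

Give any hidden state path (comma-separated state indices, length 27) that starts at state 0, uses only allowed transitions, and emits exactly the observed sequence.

  t0 'y' -> {0}, take 0 (start)
  t1 'y' -> {0}, take 0 (0->0 ok)
  t2 'y' -> {0}, take 0 (0->0 ok)
  t3 'y' -> {0}, take 0 (0->0 ok)
  t4 'x' -> {1,2}, take 2 (0->2 ok)
  t5 'x' -> {1,2}, take 2 (2->2 ok)
  t6 'x' -> {1,2}, take 2 (2->2 ok)
  t7 'x' -> {1,2}, take 2 (2->2 ok)
  t8 'x' -> {1,2}, take 2 (2->2 ok)
  t9 'x' -> {1,2}, take 1 (2->1 ok)
  t10 'y' -> {0}, take 0 (1->0 ok)
  t11 'y' -> {0}, take 0 (0->0 ok)
  t12 'x' -> {1,2}, take 2 (0->2 ok)
  t13 'x' -> {1,2}, take 2 (2->2 ok)
  t14 'x' -> {1,2}, take 2 (2->2 ok)
  t15 'x' -> {1,2}, take 1 (2->1 ok)
  t16 'y' -> {0}, take 0 (1->0 ok)
  t17 'y' -> {0}, take 0 (0->0 ok)
  t18 'y' -> {0}, take 0 (0->0 ok)
  t19 'x' -> {1,2}, take 2 (0->2 ok)
  t20 'x' -> {1,2}, take 1 (2->1 ok)
  t21 'y' -> {0}, take 0 (1->0 ok)
  t22 'y' -> {0}, take 0 (0->0 ok)
  t23 'x' -> {1,2}, take 2 (0->2 ok)
  t24 'x' -> {1,2}, take 1 (2->1 ok)
  t25 'x' -> {1,2}, take 1 (1->1 ok)
  t26 'y' -> {0}, take 0 (1->0 ok)

0,0,0,0,2,2,2,2,2,1,0,0,2,2,2,1,0,0,0,2,1,0,0,2,1,1,0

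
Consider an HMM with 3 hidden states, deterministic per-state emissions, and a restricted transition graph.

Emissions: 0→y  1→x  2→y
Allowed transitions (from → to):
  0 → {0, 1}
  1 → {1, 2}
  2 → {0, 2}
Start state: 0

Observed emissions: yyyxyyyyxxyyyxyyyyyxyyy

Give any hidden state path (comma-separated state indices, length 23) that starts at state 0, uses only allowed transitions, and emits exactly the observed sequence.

0,0,0,1,2,2,2,0,1,1,2,2,0,1,2,2,2,0,0,1,2,2,2

  [0] y  {0,2}  => 0  start
  [1] y  {0,2}  => 0  0->0 ok
  [2] y  {0,2}  => 0  0->0 ok
  [3] x  {1}  => 1  0->1 ok
  [4] y  {0,2}  => 2  1->2 ok
  [5] y  {0,2}  => 2  2->2 ok
  [6] y  {0,2}  => 2  2->2 ok
  [7] y  {0,2}  => 0  2->0 ok
  [8] x  {1}  => 1  0->1 ok
  [9] x  {1}  => 1  1->1 ok
  [10] y  {0,2}  => 2  1->2 ok
  [11] y  {0,2}  => 2  2->2 ok
  [12] y  {0,2}  => 0  2->0 ok
  [13] x  {1}  => 1  0->1 ok
  [14] y  {0,2}  => 2  1->2 ok
  [15] y  {0,2}  => 2  2->2 ok
  [16] y  {0,2}  => 2  2->2 ok
  [17] y  {0,2}  => 0  2->0 ok
  [18] y  {0,2}  => 0  0->0 ok
  [19] x  {1}  => 1  0->1 ok
  [20] y  {0,2}  => 2  1->2 ok
  [21] y  {0,2}  => 2  2->2 ok
  [22] y  {0,2}  => 2  2->2 ok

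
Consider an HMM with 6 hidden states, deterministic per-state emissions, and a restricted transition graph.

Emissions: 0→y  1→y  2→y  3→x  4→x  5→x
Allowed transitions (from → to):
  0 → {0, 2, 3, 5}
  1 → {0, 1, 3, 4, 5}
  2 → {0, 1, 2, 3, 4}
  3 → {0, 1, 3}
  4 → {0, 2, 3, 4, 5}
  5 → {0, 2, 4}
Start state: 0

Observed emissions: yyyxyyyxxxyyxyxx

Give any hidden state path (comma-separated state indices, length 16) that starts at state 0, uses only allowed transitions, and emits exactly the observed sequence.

  0: obs=y cand={0,1,2} pick 0 [start]
  1: obs=y cand={0,1,2} pick 0 [0->0 ok]
  2: obs=y cand={0,1,2} pick 0 [0->0 ok]
  3: obs=x cand={3,4,5} pick 3 [0->3 ok]
  4: obs=y cand={0,1,2} pick 0 [3->0 ok]
  5: obs=y cand={0,1,2} pick 2 [0->2 ok]
  6: obs=y cand={0,1,2} pick 1 [2->1 ok]
  7: obs=x cand={3,4,5} pick 5 [1->5 ok]
  8: obs=x cand={3,4,5} pick 4 [5->4 ok]
  9: obs=x cand={3,4,5} pick 4 [4->4 ok]
  10: obs=y cand={0,1,2} pick 2 [4->2 ok]
  11: obs=y cand={0,1,2} pick 0 [2->0 ok]
  12: obs=x cand={3,4,5} pick 3 [0->3 ok]
  13: obs=y cand={0,1,2} pick 0 [3->0 ok]
  14: obs=x cand={3,4,5} pick 3 [0->3 ok]
  15: obs=x cand={3,4,5} pick 3 [3->3 ok]

0,0,0,3,0,2,1,5,4,4,2,0,3,0,3,3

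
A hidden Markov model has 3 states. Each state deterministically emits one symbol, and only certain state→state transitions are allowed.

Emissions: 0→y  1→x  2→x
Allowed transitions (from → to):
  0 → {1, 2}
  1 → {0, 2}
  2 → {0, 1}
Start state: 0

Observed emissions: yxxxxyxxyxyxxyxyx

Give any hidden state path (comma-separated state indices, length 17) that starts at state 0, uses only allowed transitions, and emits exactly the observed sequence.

0,2,1,2,1,0,1,2,0,1,0,2,1,0,1,0,1

  0: obs=y cand={0} pick 0 [start]
  1: obs=x cand={1,2} pick 2 [0->2 ok]
  2: obs=x cand={1,2} pick 1 [2->1 ok]
  3: obs=x cand={1,2} pick 2 [1->2 ok]
  4: obs=x cand={1,2} pick 1 [2->1 ok]
  5: obs=y cand={0} pick 0 [1->0 ok]
  6: obs=x cand={1,2} pick 1 [0->1 ok]
  7: obs=x cand={1,2} pick 2 [1->2 ok]
  8: obs=y cand={0} pick 0 [2->0 ok]
  9: obs=x cand={1,2} pick 1 [0->1 ok]
  10: obs=y cand={0} pick 0 [1->0 ok]
  11: obs=x cand={1,2} pick 2 [0->2 ok]
  12: obs=x cand={1,2} pick 1 [2->1 ok]
  13: obs=y cand={0} pick 0 [1->0 ok]
  14: obs=x cand={1,2} pick 1 [0->1 ok]
  15: obs=y cand={0} pick 0 [1->0 ok]
  16: obs=x cand={1,2} pick 1 [0->1 ok]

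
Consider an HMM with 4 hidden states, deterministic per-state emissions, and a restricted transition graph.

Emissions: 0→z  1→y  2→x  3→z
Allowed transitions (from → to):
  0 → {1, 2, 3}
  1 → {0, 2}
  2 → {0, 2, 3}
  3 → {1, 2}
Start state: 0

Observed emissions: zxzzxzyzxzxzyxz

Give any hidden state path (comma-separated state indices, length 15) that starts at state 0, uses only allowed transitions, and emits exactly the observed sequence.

0,2,0,3,2,0,1,0,2,3,2,3,1,2,3

  pos 0: z in {0,3}, choose 0; start
  pos 1: x in {2}, choose 2; 0->2 ok
  pos 2: z in {0,3}, choose 0; 2->0 ok
  pos 3: z in {0,3}, choose 3; 0->3 ok
  pos 4: x in {2}, choose 2; 3->2 ok
  pos 5: z in {0,3}, choose 0; 2->0 ok
  pos 6: y in {1}, choose 1; 0->1 ok
  pos 7: z in {0,3}, choose 0; 1->0 ok
  pos 8: x in {2}, choose 2; 0->2 ok
  pos 9: z in {0,3}, choose 3; 2->3 ok
  pos 10: x in {2}, choose 2; 3->2 ok
  pos 11: z in {0,3}, choose 3; 2->3 ok
  pos 12: y in {1}, choose 1; 3->1 ok
  pos 13: x in {2}, choose 2; 1->2 ok
  pos 14: z in {0,3}, choose 3; 2->3 ok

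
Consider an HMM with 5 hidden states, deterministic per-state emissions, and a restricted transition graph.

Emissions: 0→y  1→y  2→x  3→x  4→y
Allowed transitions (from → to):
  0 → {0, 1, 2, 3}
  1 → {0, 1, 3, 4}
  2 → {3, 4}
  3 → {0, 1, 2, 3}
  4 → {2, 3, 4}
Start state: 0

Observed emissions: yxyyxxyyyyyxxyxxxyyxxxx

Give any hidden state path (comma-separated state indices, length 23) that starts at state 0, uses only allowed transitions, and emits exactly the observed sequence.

0,3,1,1,3,3,0,1,1,0,0,3,2,4,2,3,2,4,4,2,3,3,2

  0: obs=y cand={0,1,4} pick 0 [start]
  1: obs=x cand={2,3} pick 3 [0->3 ok]
  2: obs=y cand={0,1,4} pick 1 [3->1 ok]
  3: obs=y cand={0,1,4} pick 1 [1->1 ok]
  4: obs=x cand={2,3} pick 3 [1->3 ok]
  5: obs=x cand={2,3} pick 3 [3->3 ok]
  6: obs=y cand={0,1,4} pick 0 [3->0 ok]
  7: obs=y cand={0,1,4} pick 1 [0->1 ok]
  8: obs=y cand={0,1,4} pick 1 [1->1 ok]
  9: obs=y cand={0,1,4} pick 0 [1->0 ok]
  10: obs=y cand={0,1,4} pick 0 [0->0 ok]
  11: obs=x cand={2,3} pick 3 [0->3 ok]
  12: obs=x cand={2,3} pick 2 [3->2 ok]
  13: obs=y cand={0,1,4} pick 4 [2->4 ok]
  14: obs=x cand={2,3} pick 2 [4->2 ok]
  15: obs=x cand={2,3} pick 3 [2->3 ok]
  16: obs=x cand={2,3} pick 2 [3->2 ok]
  17: obs=y cand={0,1,4} pick 4 [2->4 ok]
  18: obs=y cand={0,1,4} pick 4 [4->4 ok]
  19: obs=x cand={2,3} pick 2 [4->2 ok]
  20: obs=x cand={2,3} pick 3 [2->3 ok]
  21: obs=x cand={2,3} pick 3 [3->3 ok]
  22: obs=x cand={2,3} pick 2 [3->2 ok]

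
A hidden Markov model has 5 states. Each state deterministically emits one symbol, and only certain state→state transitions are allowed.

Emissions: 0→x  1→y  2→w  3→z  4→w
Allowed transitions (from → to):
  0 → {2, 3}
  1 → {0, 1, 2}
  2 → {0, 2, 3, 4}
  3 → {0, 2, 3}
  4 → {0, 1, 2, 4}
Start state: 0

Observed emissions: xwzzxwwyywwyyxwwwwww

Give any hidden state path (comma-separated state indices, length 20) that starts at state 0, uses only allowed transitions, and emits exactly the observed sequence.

0,2,3,3,0,2,4,1,1,2,4,1,1,0,2,2,4,2,4,2

  [0] x  {0}  => 0  start
  [1] w  {2,4}  => 2  0->2 ok
  [2] z  {3}  => 3  2->3 ok
  [3] z  {3}  => 3  3->3 ok
  [4] x  {0}  => 0  3->0 ok
  [5] w  {2,4}  => 2  0->2 ok
  [6] w  {2,4}  => 4  2->4 ok
  [7] y  {1}  => 1  4->1 ok
  [8] y  {1}  => 1  1->1 ok
  [9] w  {2,4}  => 2  1->2 ok
  [10] w  {2,4}  => 4  2->4 ok
  [11] y  {1}  => 1  4->1 ok
  [12] y  {1}  => 1  1->1 ok
  [13] x  {0}  => 0  1->0 ok
  [14] w  {2,4}  => 2  0->2 ok
  [15] w  {2,4}  => 2  2->2 ok
  [16] w  {2,4}  => 4  2->4 ok
  [17] w  {2,4}  => 2  4->2 ok
  [18] w  {2,4}  => 4  2->4 ok
  [19] w  {2,4}  => 2  4->2 ok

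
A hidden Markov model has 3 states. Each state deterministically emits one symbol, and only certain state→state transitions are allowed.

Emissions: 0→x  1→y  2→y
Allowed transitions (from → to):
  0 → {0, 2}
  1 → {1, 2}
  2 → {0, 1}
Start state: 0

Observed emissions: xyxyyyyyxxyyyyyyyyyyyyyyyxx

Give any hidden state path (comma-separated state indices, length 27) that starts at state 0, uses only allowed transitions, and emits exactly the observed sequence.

  0: obs=x cand={0} pick 0 [start]
  1: obs=y cand={1,2} pick 2 [0->2 ok]
  2: obs=x cand={0} pick 0 [2->0 ok]
  3: obs=y cand={1,2} pick 2 [0->2 ok]
  4: obs=y cand={1,2} pick 1 [2->1 ok]
  5: obs=y cand={1,2} pick 2 [1->2 ok]
  6: obs=y cand={1,2} pick 1 [2->1 ok]
  7: obs=y cand={1,2} pick 2 [1->2 ok]
  8: obs=x cand={0} pick 0 [2->0 ok]
  9: obs=x cand={0} pick 0 [0->0 ok]
  10: obs=y cand={1,2} pick 2 [0->2 ok]
  11: obs=y cand={1,2} pick 1 [2->1 ok]
  12: obs=y cand={1,2} pick 1 [1->1 ok]
  13: obs=y cand={1,2} pick 2 [1->2 ok]
  14: obs=y cand={1,2} pick 1 [2->1 ok]
  15: obs=y cand={1,2} pick 1 [1->1 ok]
  16: obs=y cand={1,2} pick 1 [1->1 ok]
  17: obs=y cand={1,2} pick 1 [1->1 ok]
  18: obs=y cand={1,2} pick 1 [1->1 ok]
  19: obs=y cand={1,2} pick 2 [1->2 ok]
  20: obs=y cand={1,2} pick 1 [2->1 ok]
  21: obs=y cand={1,2} pick 2 [1->2 ok]
  22: obs=y cand={1,2} pick 1 [2->1 ok]
  23: obs=y cand={1,2} pick 1 [1->1 ok]
  24: obs=y cand={1,2} pick 2 [1->2 ok]
  25: obs=x cand={0} pick 0 [2->0 ok]
  26: obs=x cand={0} pick 0 [0->0 ok]

0,2,0,2,1,2,1,2,0,0,2,1,1,2,1,1,1,1,1,2,1,2,1,1,2,0,0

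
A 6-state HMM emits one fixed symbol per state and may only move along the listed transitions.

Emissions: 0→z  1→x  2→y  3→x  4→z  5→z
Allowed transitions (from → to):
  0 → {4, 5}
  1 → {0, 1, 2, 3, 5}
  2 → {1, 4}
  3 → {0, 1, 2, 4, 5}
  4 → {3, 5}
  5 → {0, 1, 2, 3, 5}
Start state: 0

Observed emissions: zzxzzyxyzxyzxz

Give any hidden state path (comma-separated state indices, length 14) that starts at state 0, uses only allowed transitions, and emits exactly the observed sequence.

  pos 0: z in {0,4,5}, choose 0; start
  pos 1: z in {0,4,5}, choose 4; 0->4 ok
  pos 2: x in {1,3}, choose 3; 4->3 ok
  pos 3: z in {0,4,5}, choose 0; 3->0 ok
  pos 4: z in {0,4,5}, choose 5; 0->5 ok
  pos 5: y in {2}, choose 2; 5->2 ok
  pos 6: x in {1,3}, choose 1; 2->1 ok
  pos 7: y in {2}, choose 2; 1->2 ok
  pos 8: z in {0,4,5}, choose 4; 2->4 ok
  pos 9: x in {1,3}, choose 3; 4->3 ok
  pos 10: y in {2}, choose 2; 3->2 ok
  pos 11: z in {0,4,5}, choose 4; 2->4 ok
  pos 12: x in {1,3}, choose 3; 4->3 ok
  pos 13: z in {0,4,5}, choose 5; 3->5 ok

0,4,3,0,5,2,1,2,4,3,2,4,3,5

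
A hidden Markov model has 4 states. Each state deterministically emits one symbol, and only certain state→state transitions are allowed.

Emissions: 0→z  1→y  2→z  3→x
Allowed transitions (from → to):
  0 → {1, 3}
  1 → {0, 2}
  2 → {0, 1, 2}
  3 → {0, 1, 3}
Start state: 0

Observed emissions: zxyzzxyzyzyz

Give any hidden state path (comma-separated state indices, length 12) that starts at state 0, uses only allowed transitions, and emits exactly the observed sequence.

0,3,1,2,0,3,1,0,1,0,1,2

  0: obs=z cand={0,2} pick 0 [start]
  1: obs=x cand={3} pick 3 [0->3 ok]
  2: obs=y cand={1} pick 1 [3->1 ok]
  3: obs=z cand={0,2} pick 2 [1->2 ok]
  4: obs=z cand={0,2} pick 0 [2->0 ok]
  5: obs=x cand={3} pick 3 [0->3 ok]
  6: obs=y cand={1} pick 1 [3->1 ok]
  7: obs=z cand={0,2} pick 0 [1->0 ok]
  8: obs=y cand={1} pick 1 [0->1 ok]
  9: obs=z cand={0,2} pick 0 [1->0 ok]
  10: obs=y cand={1} pick 1 [0->1 ok]
  11: obs=z cand={0,2} pick 2 [1->2 ok]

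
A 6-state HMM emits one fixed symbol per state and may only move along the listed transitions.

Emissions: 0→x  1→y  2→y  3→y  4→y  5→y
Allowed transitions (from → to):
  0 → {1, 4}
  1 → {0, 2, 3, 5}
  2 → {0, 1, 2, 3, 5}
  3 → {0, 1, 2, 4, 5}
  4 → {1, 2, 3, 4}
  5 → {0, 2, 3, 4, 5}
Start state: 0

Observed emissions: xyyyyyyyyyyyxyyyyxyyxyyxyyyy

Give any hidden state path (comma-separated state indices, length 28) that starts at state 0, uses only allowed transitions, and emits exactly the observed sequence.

  [0] x  {0}  => 0  start
  [1] y  {1,2,3,4,5}  => 1  0->1 ok
  [2] y  {1,2,3,4,5}  => 2  1->2 ok
  [3] y  {1,2,3,4,5}  => 5  2->5 ok
  [4] y  {1,2,3,4,5}  => 4  5->4 ok
  [5] y  {1,2,3,4,5}  => 1  4->1 ok
  [6] y  {1,2,3,4,5}  => 5  1->5 ok
  [7] y  {1,2,3,4,5}  => 3  5->3 ok
  [8] y  {1,2,3,4,5}  => 5  3->5 ok
  [9] y  {1,2,3,4,5}  => 2  5->2 ok
  [10] y  {1,2,3,4,5}  => 2  2->2 ok
  [11] y  {1,2,3,4,5}  => 1  2->1 ok
  [12] x  {0}  => 0  1->0 ok
  [13] y  {1,2,3,4,5}  => 4  0->4 ok
  [14] y  {1,2,3,4,5}  => 4  4->4 ok
  [15] y  {1,2,3,4,5}  => 1  4->1 ok
  [16] y  {1,2,3,4,5}  => 2  1->2 ok
  [17] x  {0}  => 0  2->0 ok
  [18] y  {1,2,3,4,5}  => 4  0->4 ok
  [19] y  {1,2,3,4,5}  => 2  4->2 ok
  [20] x  {0}  => 0  2->0 ok
  [21] y  {1,2,3,4,5}  => 4  0->4 ok
  [22] y  {1,2,3,4,5}  => 1  4->1 ok
  [23] x  {0}  => 0  1->0 ok
  [24] y  {1,2,3,4,5}  => 1  0->1 ok
  [25] y  {1,2,3,4,5}  => 3  1->3 ok
  [26] y  {1,2,3,4,5}  => 2  3->2 ok
  [27] y  {1,2,3,4,5}  => 1  2->1 ok

0,1,2,5,4,1,5,3,5,2,2,1,0,4,4,1,2,0,4,2,0,4,1,0,1,3,2,1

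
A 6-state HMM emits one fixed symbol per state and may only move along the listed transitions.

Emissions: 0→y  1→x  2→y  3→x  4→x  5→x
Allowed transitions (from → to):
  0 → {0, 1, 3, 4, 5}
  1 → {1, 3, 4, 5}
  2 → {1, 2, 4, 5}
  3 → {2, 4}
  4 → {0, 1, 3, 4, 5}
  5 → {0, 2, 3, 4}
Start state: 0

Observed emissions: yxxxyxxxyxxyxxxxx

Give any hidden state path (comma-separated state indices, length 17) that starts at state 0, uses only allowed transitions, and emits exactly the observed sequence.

0,1,1,3,2,5,4,5,2,5,3,2,5,3,4,1,5

  [0] y  {0,2}  => 0  start
  [1] x  {1,3,4,5}  => 1  0->1 ok
  [2] x  {1,3,4,5}  => 1  1->1 ok
  [3] x  {1,3,4,5}  => 3  1->3 ok
  [4] y  {0,2}  => 2  3->2 ok
  [5] x  {1,3,4,5}  => 5  2->5 ok
  [6] x  {1,3,4,5}  => 4  5->4 ok
  [7] x  {1,3,4,5}  => 5  4->5 ok
  [8] y  {0,2}  => 2  5->2 ok
  [9] x  {1,3,4,5}  => 5  2->5 ok
  [10] x  {1,3,4,5}  => 3  5->3 ok
  [11] y  {0,2}  => 2  3->2 ok
  [12] x  {1,3,4,5}  => 5  2->5 ok
  [13] x  {1,3,4,5}  => 3  5->3 ok
  [14] x  {1,3,4,5}  => 4  3->4 ok
  [15] x  {1,3,4,5}  => 1  4->1 ok
  [16] x  {1,3,4,5}  => 5  1->5 ok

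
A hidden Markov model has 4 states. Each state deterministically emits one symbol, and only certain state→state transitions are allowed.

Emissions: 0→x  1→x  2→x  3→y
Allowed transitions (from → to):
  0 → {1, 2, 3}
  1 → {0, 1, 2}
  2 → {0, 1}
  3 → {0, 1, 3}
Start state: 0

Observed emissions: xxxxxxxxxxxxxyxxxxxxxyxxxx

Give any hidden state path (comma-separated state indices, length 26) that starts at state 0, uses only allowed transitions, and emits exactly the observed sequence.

0,2,1,0,1,2,0,2,1,2,1,2,0,3,1,2,1,1,0,2,0,3,1,1,2,1

  pos 0: x in {0,1,2}, choose 0; start
  pos 1: x in {0,1,2}, choose 2; 0->2 ok
  pos 2: x in {0,1,2}, choose 1; 2->1 ok
  pos 3: x in {0,1,2}, choose 0; 1->0 ok
  pos 4: x in {0,1,2}, choose 1; 0->1 ok
  pos 5: x in {0,1,2}, choose 2; 1->2 ok
  pos 6: x in {0,1,2}, choose 0; 2->0 ok
  pos 7: x in {0,1,2}, choose 2; 0->2 ok
  pos 8: x in {0,1,2}, choose 1; 2->1 ok
  pos 9: x in {0,1,2}, choose 2; 1->2 ok
  pos 10: x in {0,1,2}, choose 1; 2->1 ok
  pos 11: x in {0,1,2}, choose 2; 1->2 ok
  pos 12: x in {0,1,2}, choose 0; 2->0 ok
  pos 13: y in {3}, choose 3; 0->3 ok
  pos 14: x in {0,1,2}, choose 1; 3->1 ok
  pos 15: x in {0,1,2}, choose 2; 1->2 ok
  pos 16: x in {0,1,2}, choose 1; 2->1 ok
  pos 17: x in {0,1,2}, choose 1; 1->1 ok
  pos 18: x in {0,1,2}, choose 0; 1->0 ok
  pos 19: x in {0,1,2}, choose 2; 0->2 ok
  pos 20: x in {0,1,2}, choose 0; 2->0 ok
  pos 21: y in {3}, choose 3; 0->3 ok
  pos 22: x in {0,1,2}, choose 1; 3->1 ok
  pos 23: x in {0,1,2}, choose 1; 1->1 ok
  pos 24: x in {0,1,2}, choose 2; 1->2 ok
  pos 25: x in {0,1,2}, choose 1; 2->1 ok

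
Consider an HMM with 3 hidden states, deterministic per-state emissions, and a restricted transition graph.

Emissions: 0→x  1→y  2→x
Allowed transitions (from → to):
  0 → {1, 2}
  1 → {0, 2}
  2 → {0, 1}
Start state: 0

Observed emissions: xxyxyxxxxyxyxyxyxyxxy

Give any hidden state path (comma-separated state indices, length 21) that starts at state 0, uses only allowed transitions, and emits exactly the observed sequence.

  0: obs=x cand={0,2} pick 0 [start]
  1: obs=x cand={0,2} pick 2 [0->2 ok]
  2: obs=y cand={1} pick 1 [2->1 ok]
  3: obs=x cand={0,2} pick 0 [1->0 ok]
  4: obs=y cand={1} pick 1 [0->1 ok]
  5: obs=x cand={0,2} pick 0 [1->0 ok]
  6: obs=x cand={0,2} pick 2 [0->2 ok]
  7: obs=x cand={0,2} pick 0 [2->0 ok]
  8: obs=x cand={0,2} pick 2 [0->2 ok]
  9: obs=y cand={1} pick 1 [2->1 ok]
  10: obs=x cand={0,2} pick 2 [1->2 ok]
  11: obs=y cand={1} pick 1 [2->1 ok]
  12: obs=x cand={0,2} pick 0 [1->0 ok]
  13: obs=y cand={1} pick 1 [0->1 ok]
  14: obs=x cand={0,2} pick 0 [1->0 ok]
  15: obs=y cand={1} pick 1 [0->1 ok]
  16: obs=x cand={0,2} pick 2 [1->2 ok]
  17: obs=y cand={1} pick 1 [2->1 ok]
  18: obs=x cand={0,2} pick 2 [1->2 ok]
  19: obs=x cand={0,2} pick 0 [2->0 ok]
  20: obs=y cand={1} pick 1 [0->1 ok]

0,2,1,0,1,0,2,0,2,1,2,1,0,1,0,1,2,1,2,0,1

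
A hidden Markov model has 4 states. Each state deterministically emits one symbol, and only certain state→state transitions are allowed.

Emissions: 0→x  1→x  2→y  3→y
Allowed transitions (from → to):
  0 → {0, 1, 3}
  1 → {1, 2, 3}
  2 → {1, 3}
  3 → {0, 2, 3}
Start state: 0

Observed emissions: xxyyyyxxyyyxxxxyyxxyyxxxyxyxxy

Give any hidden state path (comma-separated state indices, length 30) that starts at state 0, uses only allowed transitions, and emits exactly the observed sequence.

  t0 'x' -> {0,1}, take 0 (start)
  t1 'x' -> {0,1}, take 1 (0->1 ok)
  t2 'y' -> {2,3}, take 2 (1->2 ok)
  t3 'y' -> {2,3}, take 3 (2->3 ok)
  t4 'y' -> {2,3}, take 3 (3->3 ok)
  t5 'y' -> {2,3}, take 2 (3->2 ok)
  t6 'x' -> {0,1}, take 1 (2->1 ok)
  t7 'x' -> {0,1}, take 1 (1->1 ok)
  t8 'y' -> {2,3}, take 3 (1->3 ok)
  t9 'y' -> {2,3}, take 3 (3->3 ok)
  t10 'y' -> {2,3}, take 3 (3->3 ok)
  t11 'x' -> {0,1}, take 0 (3->0 ok)
  t12 'x' -> {0,1}, take 1 (0->1 ok)
  t13 'x' -> {0,1}, take 1 (1->1 ok)
  t14 'x' -> {0,1}, take 1 (1->1 ok)
  t15 'y' -> {2,3}, take 3 (1->3 ok)
  t16 'y' -> {2,3}, take 2 (3->2 ok)
  t17 'x' -> {0,1}, take 1 (2->1 ok)
  t18 'x' -> {0,1}, take 1 (1->1 ok)
  t19 'y' -> {2,3}, take 3 (1->3 ok)
  t20 'y' -> {2,3}, take 3 (3->3 ok)
  t21 'x' -> {0,1}, take 0 (3->0 ok)
  t22 'x' -> {0,1}, take 1 (0->1 ok)
  t23 'x' -> {0,1}, take 1 (1->1 ok)
  t24 'y' -> {2,3}, take 2 (1->2 ok)
  t25 'x' -> {0,1}, take 1 (2->1 ok)
  t26 'y' -> {2,3}, take 3 (1->3 ok)
  t27 'x' -> {0,1}, take 0 (3->0 ok)
  t28 'x' -> {0,1}, take 0 (0->0 ok)
  t29 'y' -> {2,3}, take 3 (0->3 ok)

0,1,2,3,3,2,1,1,3,3,3,0,1,1,1,3,2,1,1,3,3,0,1,1,2,1,3,0,0,3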